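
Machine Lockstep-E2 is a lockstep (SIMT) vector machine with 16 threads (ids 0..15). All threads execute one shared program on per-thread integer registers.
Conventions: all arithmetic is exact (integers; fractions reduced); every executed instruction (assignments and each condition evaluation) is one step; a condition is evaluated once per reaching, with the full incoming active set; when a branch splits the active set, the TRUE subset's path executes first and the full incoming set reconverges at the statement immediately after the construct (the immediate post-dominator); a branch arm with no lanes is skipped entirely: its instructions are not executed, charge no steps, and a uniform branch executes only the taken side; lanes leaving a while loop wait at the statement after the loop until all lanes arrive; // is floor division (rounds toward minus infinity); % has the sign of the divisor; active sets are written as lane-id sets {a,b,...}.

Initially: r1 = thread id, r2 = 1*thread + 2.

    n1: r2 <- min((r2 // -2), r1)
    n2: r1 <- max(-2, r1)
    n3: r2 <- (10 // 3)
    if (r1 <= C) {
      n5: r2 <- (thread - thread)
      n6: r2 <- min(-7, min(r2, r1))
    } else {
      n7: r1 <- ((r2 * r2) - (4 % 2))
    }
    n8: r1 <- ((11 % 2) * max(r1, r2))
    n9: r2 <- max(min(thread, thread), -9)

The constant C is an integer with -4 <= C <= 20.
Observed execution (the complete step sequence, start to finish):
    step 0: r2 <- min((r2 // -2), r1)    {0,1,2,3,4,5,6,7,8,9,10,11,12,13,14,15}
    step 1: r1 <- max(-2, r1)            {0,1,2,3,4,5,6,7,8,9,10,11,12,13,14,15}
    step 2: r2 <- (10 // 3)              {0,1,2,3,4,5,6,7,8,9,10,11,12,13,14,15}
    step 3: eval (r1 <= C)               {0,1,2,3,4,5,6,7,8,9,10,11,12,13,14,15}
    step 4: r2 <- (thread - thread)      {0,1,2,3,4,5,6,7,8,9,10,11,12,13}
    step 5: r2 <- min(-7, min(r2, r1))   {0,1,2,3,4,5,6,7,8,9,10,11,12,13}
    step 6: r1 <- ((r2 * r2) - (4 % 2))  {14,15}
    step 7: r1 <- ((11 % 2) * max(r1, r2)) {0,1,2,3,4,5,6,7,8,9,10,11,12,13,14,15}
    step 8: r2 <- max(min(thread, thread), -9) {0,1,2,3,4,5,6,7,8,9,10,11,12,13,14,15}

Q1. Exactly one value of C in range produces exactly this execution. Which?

Answer: C = 13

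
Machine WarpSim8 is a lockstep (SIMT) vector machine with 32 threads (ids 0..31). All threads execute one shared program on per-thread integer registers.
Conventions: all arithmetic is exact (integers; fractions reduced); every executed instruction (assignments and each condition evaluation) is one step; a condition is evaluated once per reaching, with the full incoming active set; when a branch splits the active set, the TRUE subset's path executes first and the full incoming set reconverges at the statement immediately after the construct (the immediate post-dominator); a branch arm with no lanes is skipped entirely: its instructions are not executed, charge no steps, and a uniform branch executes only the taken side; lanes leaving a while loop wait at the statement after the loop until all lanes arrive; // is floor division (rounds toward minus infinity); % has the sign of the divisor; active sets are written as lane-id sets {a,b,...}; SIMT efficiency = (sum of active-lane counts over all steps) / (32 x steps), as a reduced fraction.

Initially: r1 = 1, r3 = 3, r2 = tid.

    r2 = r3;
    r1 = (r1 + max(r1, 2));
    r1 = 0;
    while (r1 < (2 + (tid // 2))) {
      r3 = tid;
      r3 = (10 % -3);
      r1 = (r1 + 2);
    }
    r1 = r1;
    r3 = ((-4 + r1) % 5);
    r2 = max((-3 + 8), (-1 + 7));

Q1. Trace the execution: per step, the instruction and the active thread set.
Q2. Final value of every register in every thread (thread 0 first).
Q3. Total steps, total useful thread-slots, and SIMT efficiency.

step 0: r2 <- r3                     {0,1,2,3,4,5,6,7,8,9,10,11,12,13,14,15,16,17,18,19,20,21,22,23,24,25,26,27,28,29,30,31}
step 1: r1 <- (r1 + max(r1, 2))      {0,1,2,3,4,5,6,7,8,9,10,11,12,13,14,15,16,17,18,19,20,21,22,23,24,25,26,27,28,29,30,31}
step 2: r1 <- 0                      {0,1,2,3,4,5,6,7,8,9,10,11,12,13,14,15,16,17,18,19,20,21,22,23,24,25,26,27,28,29,30,31}
step 3: eval (r1 < (2 + (tid // 2))) {0,1,2,3,4,5,6,7,8,9,10,11,12,13,14,15,16,17,18,19,20,21,22,23,24,25,26,27,28,29,30,31}
step 4: r3 <- tid                    {0,1,2,3,4,5,6,7,8,9,10,11,12,13,14,15,16,17,18,19,20,21,22,23,24,25,26,27,28,29,30,31}
step 5: r3 <- (10 % -3)              {0,1,2,3,4,5,6,7,8,9,10,11,12,13,14,15,16,17,18,19,20,21,22,23,24,25,26,27,28,29,30,31}
step 6: r1 <- (r1 + 2)               {0,1,2,3,4,5,6,7,8,9,10,11,12,13,14,15,16,17,18,19,20,21,22,23,24,25,26,27,28,29,30,31}
step 7: eval (r1 < (2 + (tid // 2))) {0,1,2,3,4,5,6,7,8,9,10,11,12,13,14,15,16,17,18,19,20,21,22,23,24,25,26,27,28,29,30,31}
step 8: r3 <- tid                    {2,3,4,5,6,7,8,9,10,11,12,13,14,15,16,17,18,19,20,21,22,23,24,25,26,27,28,29,30,31}
step 9: r3 <- (10 % -3)              {2,3,4,5,6,7,8,9,10,11,12,13,14,15,16,17,18,19,20,21,22,23,24,25,26,27,28,29,30,31}
step 10: r1 <- (r1 + 2)               {2,3,4,5,6,7,8,9,10,11,12,13,14,15,16,17,18,19,20,21,22,23,24,25,26,27,28,29,30,31}
step 11: eval (r1 < (2 + (tid // 2))) {2,3,4,5,6,7,8,9,10,11,12,13,14,15,16,17,18,19,20,21,22,23,24,25,26,27,28,29,30,31}
step 12: r3 <- tid                    {6,7,8,9,10,11,12,13,14,15,16,17,18,19,20,21,22,23,24,25,26,27,28,29,30,31}
step 13: r3 <- (10 % -3)              {6,7,8,9,10,11,12,13,14,15,16,17,18,19,20,21,22,23,24,25,26,27,28,29,30,31}
step 14: r1 <- (r1 + 2)               {6,7,8,9,10,11,12,13,14,15,16,17,18,19,20,21,22,23,24,25,26,27,28,29,30,31}
step 15: eval (r1 < (2 + (tid // 2))) {6,7,8,9,10,11,12,13,14,15,16,17,18,19,20,21,22,23,24,25,26,27,28,29,30,31}
step 16: r3 <- tid                    {10,11,12,13,14,15,16,17,18,19,20,21,22,23,24,25,26,27,28,29,30,31}
step 17: r3 <- (10 % -3)              {10,11,12,13,14,15,16,17,18,19,20,21,22,23,24,25,26,27,28,29,30,31}
step 18: r1 <- (r1 + 2)               {10,11,12,13,14,15,16,17,18,19,20,21,22,23,24,25,26,27,28,29,30,31}
step 19: eval (r1 < (2 + (tid // 2))) {10,11,12,13,14,15,16,17,18,19,20,21,22,23,24,25,26,27,28,29,30,31}
step 20: r3 <- tid                    {14,15,16,17,18,19,20,21,22,23,24,25,26,27,28,29,30,31}
step 21: r3 <- (10 % -3)              {14,15,16,17,18,19,20,21,22,23,24,25,26,27,28,29,30,31}
step 22: r1 <- (r1 + 2)               {14,15,16,17,18,19,20,21,22,23,24,25,26,27,28,29,30,31}
step 23: eval (r1 < (2 + (tid // 2))) {14,15,16,17,18,19,20,21,22,23,24,25,26,27,28,29,30,31}
step 24: r3 <- tid                    {18,19,20,21,22,23,24,25,26,27,28,29,30,31}
step 25: r3 <- (10 % -3)              {18,19,20,21,22,23,24,25,26,27,28,29,30,31}
step 26: r1 <- (r1 + 2)               {18,19,20,21,22,23,24,25,26,27,28,29,30,31}
step 27: eval (r1 < (2 + (tid // 2))) {18,19,20,21,22,23,24,25,26,27,28,29,30,31}
step 28: r3 <- tid                    {22,23,24,25,26,27,28,29,30,31}
step 29: r3 <- (10 % -3)              {22,23,24,25,26,27,28,29,30,31}
step 30: r1 <- (r1 + 2)               {22,23,24,25,26,27,28,29,30,31}
step 31: eval (r1 < (2 + (tid // 2))) {22,23,24,25,26,27,28,29,30,31}
step 32: r3 <- tid                    {26,27,28,29,30,31}
step 33: r3 <- (10 % -3)              {26,27,28,29,30,31}
step 34: r1 <- (r1 + 2)               {26,27,28,29,30,31}
step 35: eval (r1 < (2 + (tid // 2))) {26,27,28,29,30,31}
step 36: r3 <- tid                    {30,31}
step 37: r3 <- (10 % -3)              {30,31}
step 38: r1 <- (r1 + 2)               {30,31}
step 39: eval (r1 < (2 + (tid // 2))) {30,31}
step 40: r1 <- r1                     {0,1,2,3,4,5,6,7,8,9,10,11,12,13,14,15,16,17,18,19,20,21,22,23,24,25,26,27,28,29,30,31}
step 41: r3 <- ((-4 + r1) % 5)        {0,1,2,3,4,5,6,7,8,9,10,11,12,13,14,15,16,17,18,19,20,21,22,23,24,25,26,27,28,29,30,31}
step 42: r2 <- max((-3 + 8), (-1 + 7)) {0,1,2,3,4,5,6,7,8,9,10,11,12,13,14,15,16,17,18,19,20,21,22,23,24,25,26,27,28,29,30,31}

Answer: 43 steps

r1: 2,2,4,4,4,4,6,6,6,6,8,8,8,8,10,10,10,10,12,12,12,12,14,14,14,14,16,16,16,16,18,18
r3: 3,3,0,0,0,0,2,2,2,2,4,4,4,4,1,1,1,1,3,3,3,3,0,0,0,0,2,2,2,2,4,4
r2: 6,6,6,6,6,6,6,6,6,6,6,6,6,6,6,6,6,6,6,6,6,6,6,6,6,6,6,6,6,6,6,6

steps = 43; useful = 864; efficiency = 864/1376 = 27/43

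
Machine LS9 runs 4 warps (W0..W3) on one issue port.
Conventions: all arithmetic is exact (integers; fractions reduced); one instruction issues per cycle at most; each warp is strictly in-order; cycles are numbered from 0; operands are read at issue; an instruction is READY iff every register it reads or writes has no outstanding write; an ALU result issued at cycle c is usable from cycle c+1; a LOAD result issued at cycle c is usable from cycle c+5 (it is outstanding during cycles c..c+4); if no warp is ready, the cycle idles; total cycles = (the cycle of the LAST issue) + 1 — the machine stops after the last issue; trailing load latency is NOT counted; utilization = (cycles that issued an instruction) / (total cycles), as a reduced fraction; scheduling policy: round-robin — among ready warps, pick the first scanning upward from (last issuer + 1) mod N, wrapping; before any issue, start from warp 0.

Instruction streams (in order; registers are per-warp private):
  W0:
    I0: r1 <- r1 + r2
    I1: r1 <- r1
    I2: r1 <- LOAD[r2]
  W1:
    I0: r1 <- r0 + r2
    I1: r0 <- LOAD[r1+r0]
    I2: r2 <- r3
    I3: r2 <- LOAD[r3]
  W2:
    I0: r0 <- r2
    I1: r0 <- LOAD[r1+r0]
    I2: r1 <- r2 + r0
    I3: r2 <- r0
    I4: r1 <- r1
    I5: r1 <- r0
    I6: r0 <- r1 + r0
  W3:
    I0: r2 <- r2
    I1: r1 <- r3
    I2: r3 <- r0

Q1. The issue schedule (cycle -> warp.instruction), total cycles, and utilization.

cycle 0: W0.I0
cycle 1: W1.I0
cycle 2: W2.I0
cycle 3: W3.I0
cycle 4: W0.I1
cycle 5: W1.I1
cycle 6: W2.I1
cycle 7: W3.I1
cycle 8: W0.I2
cycle 9: W1.I2
cycle 10: W3.I2
cycle 11: W1.I3
cycle 12: W2.I2
cycle 13: W2.I3
cycle 14: W2.I4
cycle 15: W2.I5
cycle 16: W2.I6

Answer: 17 cycles, utilization 1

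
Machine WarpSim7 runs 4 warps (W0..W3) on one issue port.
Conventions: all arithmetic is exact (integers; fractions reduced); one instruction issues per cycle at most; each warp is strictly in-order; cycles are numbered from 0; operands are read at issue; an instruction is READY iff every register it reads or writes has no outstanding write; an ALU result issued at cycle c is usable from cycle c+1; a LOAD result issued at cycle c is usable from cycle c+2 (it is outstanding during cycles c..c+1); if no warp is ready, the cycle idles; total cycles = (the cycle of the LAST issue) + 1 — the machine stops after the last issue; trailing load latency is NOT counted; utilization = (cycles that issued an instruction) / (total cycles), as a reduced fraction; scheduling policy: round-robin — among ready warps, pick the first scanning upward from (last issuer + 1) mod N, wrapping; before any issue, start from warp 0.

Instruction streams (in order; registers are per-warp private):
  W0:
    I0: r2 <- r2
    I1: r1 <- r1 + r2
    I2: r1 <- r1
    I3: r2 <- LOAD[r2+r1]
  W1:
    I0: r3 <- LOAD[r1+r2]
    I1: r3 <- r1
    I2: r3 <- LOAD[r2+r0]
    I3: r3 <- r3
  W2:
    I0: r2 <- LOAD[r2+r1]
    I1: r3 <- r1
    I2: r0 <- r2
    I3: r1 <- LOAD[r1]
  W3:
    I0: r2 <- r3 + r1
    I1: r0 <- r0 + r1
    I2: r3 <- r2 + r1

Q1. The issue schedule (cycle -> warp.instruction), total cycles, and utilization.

cycle 0: W0.I0
cycle 1: W1.I0
cycle 2: W2.I0
cycle 3: W3.I0
cycle 4: W0.I1
cycle 5: W1.I1
cycle 6: W2.I1
cycle 7: W3.I1
cycle 8: W0.I2
cycle 9: W1.I2
cycle 10: W2.I2
cycle 11: W3.I2
cycle 12: W0.I3
cycle 13: W1.I3
cycle 14: W2.I3

Answer: 15 cycles, utilization 1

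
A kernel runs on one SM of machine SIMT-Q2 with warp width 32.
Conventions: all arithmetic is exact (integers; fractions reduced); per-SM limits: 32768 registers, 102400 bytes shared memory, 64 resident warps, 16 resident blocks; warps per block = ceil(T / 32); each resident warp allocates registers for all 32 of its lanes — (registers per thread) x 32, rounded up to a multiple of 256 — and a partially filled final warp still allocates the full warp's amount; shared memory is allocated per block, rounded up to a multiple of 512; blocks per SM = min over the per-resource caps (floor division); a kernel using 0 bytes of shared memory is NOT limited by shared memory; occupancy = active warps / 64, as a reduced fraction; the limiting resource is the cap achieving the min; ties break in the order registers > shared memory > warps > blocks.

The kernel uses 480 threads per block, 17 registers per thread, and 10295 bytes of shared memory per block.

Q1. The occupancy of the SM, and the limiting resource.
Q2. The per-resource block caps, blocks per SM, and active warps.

Answer: occupancy 15/32, limited by registers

registers: 2 blocks
shared memory: 9 blocks
warps: 4 blocks
blocks: 16 blocks

Answer: 2 blocks, 30 active warps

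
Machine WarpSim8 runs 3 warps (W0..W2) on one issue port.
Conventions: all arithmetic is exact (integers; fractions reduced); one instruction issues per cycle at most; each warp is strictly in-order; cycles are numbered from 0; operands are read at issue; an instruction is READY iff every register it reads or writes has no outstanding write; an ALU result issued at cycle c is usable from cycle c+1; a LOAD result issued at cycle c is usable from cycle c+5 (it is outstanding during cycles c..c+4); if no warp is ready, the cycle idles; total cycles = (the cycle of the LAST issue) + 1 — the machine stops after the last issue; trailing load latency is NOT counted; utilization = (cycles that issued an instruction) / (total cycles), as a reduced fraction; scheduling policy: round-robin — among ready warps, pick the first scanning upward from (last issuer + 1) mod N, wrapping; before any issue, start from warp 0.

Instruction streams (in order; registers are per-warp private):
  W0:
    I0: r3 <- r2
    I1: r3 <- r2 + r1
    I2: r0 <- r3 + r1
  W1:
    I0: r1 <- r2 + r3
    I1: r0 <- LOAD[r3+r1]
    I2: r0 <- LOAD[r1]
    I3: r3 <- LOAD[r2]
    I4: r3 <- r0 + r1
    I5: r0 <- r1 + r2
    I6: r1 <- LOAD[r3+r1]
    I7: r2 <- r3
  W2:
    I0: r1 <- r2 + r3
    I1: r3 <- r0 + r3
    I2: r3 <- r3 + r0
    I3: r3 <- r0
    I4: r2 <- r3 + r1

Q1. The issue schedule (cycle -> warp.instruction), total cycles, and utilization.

cycle 0: W0.I0
cycle 1: W1.I0
cycle 2: W2.I0
cycle 3: W0.I1
cycle 4: W1.I1
cycle 5: W2.I1
cycle 6: W0.I2
cycle 7: W2.I2
cycle 8: W2.I3
cycle 9: W1.I2
cycle 10: W2.I4
cycle 11: W1.I3
cycle 12: idle
cycle 13: idle
cycle 14: idle
cycle 15: idle
cycle 16: W1.I4
cycle 17: W1.I5
cycle 18: W1.I6
cycle 19: W1.I7

Answer: 20 cycles, utilization 4/5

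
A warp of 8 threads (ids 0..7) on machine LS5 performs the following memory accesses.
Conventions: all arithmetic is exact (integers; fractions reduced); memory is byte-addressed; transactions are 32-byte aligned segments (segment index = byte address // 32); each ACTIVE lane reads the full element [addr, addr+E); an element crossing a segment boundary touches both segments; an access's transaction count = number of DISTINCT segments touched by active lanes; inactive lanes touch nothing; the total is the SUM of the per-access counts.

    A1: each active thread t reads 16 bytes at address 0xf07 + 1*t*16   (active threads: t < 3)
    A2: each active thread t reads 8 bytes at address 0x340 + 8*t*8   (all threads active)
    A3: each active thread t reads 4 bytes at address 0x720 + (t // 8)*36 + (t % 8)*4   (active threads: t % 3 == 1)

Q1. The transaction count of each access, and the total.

A1: 2 transactions
A2: 8 transactions
A3: 1 transaction

Answer: 2,8,1; total 11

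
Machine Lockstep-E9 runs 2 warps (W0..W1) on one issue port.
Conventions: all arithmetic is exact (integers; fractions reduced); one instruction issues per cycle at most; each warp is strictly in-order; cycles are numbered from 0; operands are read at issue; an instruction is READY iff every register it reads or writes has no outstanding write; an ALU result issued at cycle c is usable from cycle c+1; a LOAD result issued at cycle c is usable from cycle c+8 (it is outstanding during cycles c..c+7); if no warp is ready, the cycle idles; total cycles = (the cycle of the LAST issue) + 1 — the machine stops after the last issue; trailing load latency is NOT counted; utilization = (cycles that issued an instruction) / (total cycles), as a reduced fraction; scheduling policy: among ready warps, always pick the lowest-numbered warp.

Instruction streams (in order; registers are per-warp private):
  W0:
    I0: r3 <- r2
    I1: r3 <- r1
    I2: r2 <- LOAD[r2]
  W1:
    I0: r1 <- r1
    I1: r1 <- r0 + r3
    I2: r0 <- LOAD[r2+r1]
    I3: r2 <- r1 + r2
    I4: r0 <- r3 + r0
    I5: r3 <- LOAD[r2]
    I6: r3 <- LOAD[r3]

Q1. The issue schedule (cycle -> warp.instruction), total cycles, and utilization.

cycle 0: W0.I0
cycle 1: W0.I1
cycle 2: W0.I2
cycle 3: W1.I0
cycle 4: W1.I1
cycle 5: W1.I2
cycle 6: W1.I3
cycle 7: idle
cycle 8: idle
cycle 9: idle
cycle 10: idle
cycle 11: idle
cycle 12: idle
cycle 13: W1.I4
cycle 14: W1.I5
cycle 15: idle
cycle 16: idle
cycle 17: idle
cycle 18: idle
cycle 19: idle
cycle 20: idle
cycle 21: idle
cycle 22: W1.I6

Answer: 23 cycles, utilization 10/23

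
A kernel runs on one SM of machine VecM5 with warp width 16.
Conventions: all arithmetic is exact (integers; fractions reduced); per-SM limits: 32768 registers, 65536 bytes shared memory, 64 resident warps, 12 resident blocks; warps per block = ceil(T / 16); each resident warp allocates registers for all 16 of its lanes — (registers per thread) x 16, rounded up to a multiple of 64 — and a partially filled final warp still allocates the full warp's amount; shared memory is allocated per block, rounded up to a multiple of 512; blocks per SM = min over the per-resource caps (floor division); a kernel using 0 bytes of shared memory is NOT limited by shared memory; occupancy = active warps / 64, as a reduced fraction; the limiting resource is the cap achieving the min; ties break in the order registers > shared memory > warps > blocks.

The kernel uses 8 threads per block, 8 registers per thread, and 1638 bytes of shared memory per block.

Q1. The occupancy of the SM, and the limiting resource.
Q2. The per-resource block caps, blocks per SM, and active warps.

Answer: occupancy 3/16, limited by blocks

registers: 256 blocks
shared memory: 32 blocks
warps: 64 blocks
blocks: 12 blocks

Answer: 12 blocks, 12 active warps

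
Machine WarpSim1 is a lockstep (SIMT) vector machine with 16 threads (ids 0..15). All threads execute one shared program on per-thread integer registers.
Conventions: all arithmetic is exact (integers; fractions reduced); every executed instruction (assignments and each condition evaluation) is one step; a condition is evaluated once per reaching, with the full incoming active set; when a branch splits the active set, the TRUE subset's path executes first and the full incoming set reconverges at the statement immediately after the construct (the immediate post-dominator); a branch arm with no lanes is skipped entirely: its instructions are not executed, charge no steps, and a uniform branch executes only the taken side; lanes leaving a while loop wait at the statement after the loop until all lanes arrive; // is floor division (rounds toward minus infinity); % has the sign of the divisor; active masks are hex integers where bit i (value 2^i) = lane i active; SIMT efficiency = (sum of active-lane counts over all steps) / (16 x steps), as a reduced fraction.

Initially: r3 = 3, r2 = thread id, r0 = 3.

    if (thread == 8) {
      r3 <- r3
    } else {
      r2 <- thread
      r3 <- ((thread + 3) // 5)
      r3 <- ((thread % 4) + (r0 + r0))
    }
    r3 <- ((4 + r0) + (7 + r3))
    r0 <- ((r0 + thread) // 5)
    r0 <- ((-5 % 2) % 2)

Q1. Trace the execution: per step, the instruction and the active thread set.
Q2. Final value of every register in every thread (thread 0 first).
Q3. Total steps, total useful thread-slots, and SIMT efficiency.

step 0: eval (thread == 8)           0xffff
step 1: r3 <- r3                     0x0100
step 2: r2 <- thread                 0xfeff
step 3: r3 <- ((thread + 3) // 5)    0xfeff
step 4: r3 <- ((thread % 4) + (r0 + r0)) 0xfeff
step 5: r3 <- ((4 + r0) + (7 + r3))  0xffff
step 6: r0 <- ((r0 + thread) // 5)   0xffff
step 7: r0 <- ((-5 % 2) % 2)         0xffff

Answer: 8 steps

r3: 20,21,22,23,20,21,22,23,17,21,22,23,20,21,22,23
r2: 0,1,2,3,4,5,6,7,8,9,10,11,12,13,14,15
r0: 1,1,1,1,1,1,1,1,1,1,1,1,1,1,1,1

steps = 8; useful = 110; efficiency = 110/128 = 55/64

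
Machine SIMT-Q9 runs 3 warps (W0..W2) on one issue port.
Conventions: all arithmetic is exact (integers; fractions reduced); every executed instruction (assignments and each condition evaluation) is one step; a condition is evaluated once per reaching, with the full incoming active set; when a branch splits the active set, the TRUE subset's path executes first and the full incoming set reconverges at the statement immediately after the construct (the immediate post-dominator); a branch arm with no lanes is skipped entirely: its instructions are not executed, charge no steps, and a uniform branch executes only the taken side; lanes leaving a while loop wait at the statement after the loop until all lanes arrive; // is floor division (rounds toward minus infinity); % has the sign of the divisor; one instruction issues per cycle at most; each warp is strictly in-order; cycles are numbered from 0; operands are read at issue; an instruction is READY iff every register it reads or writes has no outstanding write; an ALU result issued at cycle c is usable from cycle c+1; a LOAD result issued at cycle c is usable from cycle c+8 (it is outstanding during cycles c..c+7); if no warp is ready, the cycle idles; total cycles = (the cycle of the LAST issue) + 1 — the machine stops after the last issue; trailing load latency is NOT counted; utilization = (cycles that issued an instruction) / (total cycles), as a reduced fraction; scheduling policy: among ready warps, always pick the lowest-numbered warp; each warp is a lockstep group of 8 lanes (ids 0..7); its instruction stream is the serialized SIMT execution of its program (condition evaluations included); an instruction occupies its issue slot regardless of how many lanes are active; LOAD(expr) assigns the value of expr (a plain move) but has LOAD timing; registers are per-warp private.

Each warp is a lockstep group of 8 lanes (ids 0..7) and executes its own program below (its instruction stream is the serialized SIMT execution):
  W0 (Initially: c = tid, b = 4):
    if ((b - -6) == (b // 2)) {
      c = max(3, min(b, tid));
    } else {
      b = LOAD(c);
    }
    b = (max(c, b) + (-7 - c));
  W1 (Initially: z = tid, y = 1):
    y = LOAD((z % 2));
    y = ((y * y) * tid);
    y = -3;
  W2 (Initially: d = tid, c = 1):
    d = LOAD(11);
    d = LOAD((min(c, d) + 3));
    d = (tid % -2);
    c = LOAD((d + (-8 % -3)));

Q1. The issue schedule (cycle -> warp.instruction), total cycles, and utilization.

cycle 0: W0.I0
cycle 1: W0.I1
cycle 2: W1.I0
cycle 3: W2.I0
cycle 4: idle
cycle 5: idle
cycle 6: idle
cycle 7: idle
cycle 8: idle
cycle 9: W0.I2
cycle 10: W1.I1
cycle 11: W1.I2
cycle 12: W2.I1
cycle 13: idle
cycle 14: idle
cycle 15: idle
cycle 16: idle
cycle 17: idle
cycle 18: idle
cycle 19: idle
cycle 20: W2.I2
cycle 21: W2.I3

Answer: 22 cycles, utilization 5/11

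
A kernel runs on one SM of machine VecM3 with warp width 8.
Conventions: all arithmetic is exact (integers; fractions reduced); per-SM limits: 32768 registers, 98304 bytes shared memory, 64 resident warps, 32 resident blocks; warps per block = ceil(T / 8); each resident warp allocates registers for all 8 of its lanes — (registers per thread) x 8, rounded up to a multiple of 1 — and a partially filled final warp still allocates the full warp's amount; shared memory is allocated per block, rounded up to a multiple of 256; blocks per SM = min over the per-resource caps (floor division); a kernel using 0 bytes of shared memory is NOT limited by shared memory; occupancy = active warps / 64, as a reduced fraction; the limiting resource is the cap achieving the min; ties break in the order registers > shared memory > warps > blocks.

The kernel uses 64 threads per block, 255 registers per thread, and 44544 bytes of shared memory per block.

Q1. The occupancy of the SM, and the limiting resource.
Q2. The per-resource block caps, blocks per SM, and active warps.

Answer: occupancy 1/4, limited by registers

registers: 2 blocks
shared memory: 2 blocks
warps: 8 blocks
blocks: 32 blocks

Answer: 2 blocks, 16 active warps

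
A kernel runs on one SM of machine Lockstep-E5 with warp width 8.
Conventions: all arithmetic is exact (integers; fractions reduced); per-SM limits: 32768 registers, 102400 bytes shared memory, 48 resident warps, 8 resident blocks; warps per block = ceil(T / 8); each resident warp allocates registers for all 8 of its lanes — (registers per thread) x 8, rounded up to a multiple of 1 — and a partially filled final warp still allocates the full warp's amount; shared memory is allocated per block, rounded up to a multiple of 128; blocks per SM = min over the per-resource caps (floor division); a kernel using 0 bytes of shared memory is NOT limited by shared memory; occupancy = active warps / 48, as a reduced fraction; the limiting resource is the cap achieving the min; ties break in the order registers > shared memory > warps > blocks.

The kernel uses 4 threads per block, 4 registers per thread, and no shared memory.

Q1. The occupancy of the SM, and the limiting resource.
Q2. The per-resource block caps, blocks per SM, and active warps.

Answer: occupancy 1/6, limited by blocks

registers: 1024 blocks
shared memory: no limit (kernel uses none)
warps: 48 blocks
blocks: 8 blocks

Answer: 8 blocks, 8 active warps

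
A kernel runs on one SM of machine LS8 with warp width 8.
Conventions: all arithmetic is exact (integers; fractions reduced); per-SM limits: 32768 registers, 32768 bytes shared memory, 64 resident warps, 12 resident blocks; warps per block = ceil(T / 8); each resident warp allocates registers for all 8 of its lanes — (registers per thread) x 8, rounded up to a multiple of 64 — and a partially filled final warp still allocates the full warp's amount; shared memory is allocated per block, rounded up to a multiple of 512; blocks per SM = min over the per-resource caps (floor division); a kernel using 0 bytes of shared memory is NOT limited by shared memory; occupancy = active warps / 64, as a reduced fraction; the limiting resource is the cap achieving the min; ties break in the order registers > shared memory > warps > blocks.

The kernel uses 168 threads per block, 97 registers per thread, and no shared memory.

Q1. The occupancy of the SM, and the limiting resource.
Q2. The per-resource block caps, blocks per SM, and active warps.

Answer: occupancy 21/64, limited by registers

registers: 1 block
shared memory: no limit (kernel uses none)
warps: 3 blocks
blocks: 12 blocks

Answer: 1 block, 21 active warps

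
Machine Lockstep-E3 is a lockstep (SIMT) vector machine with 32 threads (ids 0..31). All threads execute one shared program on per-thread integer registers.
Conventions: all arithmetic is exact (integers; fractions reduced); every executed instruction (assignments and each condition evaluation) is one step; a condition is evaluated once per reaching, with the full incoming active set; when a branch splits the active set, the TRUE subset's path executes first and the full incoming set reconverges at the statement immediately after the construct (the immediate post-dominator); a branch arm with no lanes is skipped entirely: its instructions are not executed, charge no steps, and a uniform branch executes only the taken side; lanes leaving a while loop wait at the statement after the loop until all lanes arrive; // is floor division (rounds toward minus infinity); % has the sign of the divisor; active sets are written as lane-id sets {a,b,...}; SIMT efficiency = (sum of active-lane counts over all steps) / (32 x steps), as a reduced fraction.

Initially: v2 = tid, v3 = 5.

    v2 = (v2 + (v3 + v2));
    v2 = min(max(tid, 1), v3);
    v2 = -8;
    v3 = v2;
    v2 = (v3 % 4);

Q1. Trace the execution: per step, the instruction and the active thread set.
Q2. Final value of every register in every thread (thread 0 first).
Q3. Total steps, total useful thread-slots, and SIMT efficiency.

step 0: v2 <- (v2 + (v3 + v2))       {0,1,2,3,4,5,6,7,8,9,10,11,12,13,14,15,16,17,18,19,20,21,22,23,24,25,26,27,28,29,30,31}
step 1: v2 <- min(max(tid, 1), v3)   {0,1,2,3,4,5,6,7,8,9,10,11,12,13,14,15,16,17,18,19,20,21,22,23,24,25,26,27,28,29,30,31}
step 2: v2 <- -8                     {0,1,2,3,4,5,6,7,8,9,10,11,12,13,14,15,16,17,18,19,20,21,22,23,24,25,26,27,28,29,30,31}
step 3: v3 <- v2                     {0,1,2,3,4,5,6,7,8,9,10,11,12,13,14,15,16,17,18,19,20,21,22,23,24,25,26,27,28,29,30,31}
step 4: v2 <- (v3 % 4)               {0,1,2,3,4,5,6,7,8,9,10,11,12,13,14,15,16,17,18,19,20,21,22,23,24,25,26,27,28,29,30,31}

Answer: 5 steps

v2: 0,0,0,0,0,0,0,0,0,0,0,0,0,0,0,0,0,0,0,0,0,0,0,0,0,0,0,0,0,0,0,0
v3: -8,-8,-8,-8,-8,-8,-8,-8,-8,-8,-8,-8,-8,-8,-8,-8,-8,-8,-8,-8,-8,-8,-8,-8,-8,-8,-8,-8,-8,-8,-8,-8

steps = 5; useful = 160; efficiency = 160/160 = 1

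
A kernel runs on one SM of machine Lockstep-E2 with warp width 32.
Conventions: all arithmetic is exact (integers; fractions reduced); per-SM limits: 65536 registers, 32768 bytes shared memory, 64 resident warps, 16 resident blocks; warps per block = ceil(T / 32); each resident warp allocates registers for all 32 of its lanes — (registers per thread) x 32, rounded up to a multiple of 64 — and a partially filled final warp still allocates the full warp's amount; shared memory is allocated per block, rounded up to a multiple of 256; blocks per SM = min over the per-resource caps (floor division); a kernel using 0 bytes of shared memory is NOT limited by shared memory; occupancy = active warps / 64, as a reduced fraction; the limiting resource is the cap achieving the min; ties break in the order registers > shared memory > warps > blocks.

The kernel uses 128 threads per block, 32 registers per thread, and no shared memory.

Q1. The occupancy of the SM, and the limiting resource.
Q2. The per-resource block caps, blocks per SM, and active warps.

Answer: occupancy 1, limited by registers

registers: 16 blocks
shared memory: no limit (kernel uses none)
warps: 16 blocks
blocks: 16 blocks

Answer: 16 blocks, 64 active warps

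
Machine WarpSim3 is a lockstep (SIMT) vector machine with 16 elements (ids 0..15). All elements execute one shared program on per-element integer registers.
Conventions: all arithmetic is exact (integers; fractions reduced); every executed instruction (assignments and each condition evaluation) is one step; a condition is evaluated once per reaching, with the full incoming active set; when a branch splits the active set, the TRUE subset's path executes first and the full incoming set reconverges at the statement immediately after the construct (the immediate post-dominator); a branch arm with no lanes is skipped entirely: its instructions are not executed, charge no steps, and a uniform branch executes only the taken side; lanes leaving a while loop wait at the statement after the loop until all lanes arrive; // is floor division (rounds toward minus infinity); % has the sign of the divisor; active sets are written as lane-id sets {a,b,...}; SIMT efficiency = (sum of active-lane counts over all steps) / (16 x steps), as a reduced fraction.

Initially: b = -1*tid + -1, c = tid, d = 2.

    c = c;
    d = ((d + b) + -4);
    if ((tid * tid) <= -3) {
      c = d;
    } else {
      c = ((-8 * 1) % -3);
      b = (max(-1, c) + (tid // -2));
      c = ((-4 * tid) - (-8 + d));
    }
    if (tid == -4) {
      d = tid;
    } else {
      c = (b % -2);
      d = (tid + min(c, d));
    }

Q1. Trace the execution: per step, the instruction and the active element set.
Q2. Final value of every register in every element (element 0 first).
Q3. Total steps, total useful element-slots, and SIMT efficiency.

step 0: c <- c                       {0,1,2,3,4,5,6,7,8,9,10,11,12,13,14,15}
step 1: d <- ((d + b) + -4)          {0,1,2,3,4,5,6,7,8,9,10,11,12,13,14,15}
step 2: eval ((tid * tid) <= -3)     {0,1,2,3,4,5,6,7,8,9,10,11,12,13,14,15}
step 3: c <- ((-8 * 1) % -3)         {0,1,2,3,4,5,6,7,8,9,10,11,12,13,14,15}
step 4: b <- (max(-1, c) + (tid // -2)) {0,1,2,3,4,5,6,7,8,9,10,11,12,13,14,15}
step 5: c <- ((-4 * tid) - (-8 + d)) {0,1,2,3,4,5,6,7,8,9,10,11,12,13,14,15}
step 6: eval (tid == -4)             {0,1,2,3,4,5,6,7,8,9,10,11,12,13,14,15}
step 7: c <- (b % -2)                {0,1,2,3,4,5,6,7,8,9,10,11,12,13,14,15}
step 8: d <- (tid + min(c, d))       {0,1,2,3,4,5,6,7,8,9,10,11,12,13,14,15}

Answer: 9 steps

b: -1,-2,-2,-3,-3,-4,-4,-5,-5,-6,-6,-7,-7,-8,-8,-9
c: -1,0,0,-1,-1,0,0,-1,-1,0,0,-1,-1,0,0,-1
d: -3,-3,-3,-3,-3,-3,-3,-3,-3,-3,-3,-3,-3,-3,-3,-3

steps = 9; useful = 144; efficiency = 144/144 = 1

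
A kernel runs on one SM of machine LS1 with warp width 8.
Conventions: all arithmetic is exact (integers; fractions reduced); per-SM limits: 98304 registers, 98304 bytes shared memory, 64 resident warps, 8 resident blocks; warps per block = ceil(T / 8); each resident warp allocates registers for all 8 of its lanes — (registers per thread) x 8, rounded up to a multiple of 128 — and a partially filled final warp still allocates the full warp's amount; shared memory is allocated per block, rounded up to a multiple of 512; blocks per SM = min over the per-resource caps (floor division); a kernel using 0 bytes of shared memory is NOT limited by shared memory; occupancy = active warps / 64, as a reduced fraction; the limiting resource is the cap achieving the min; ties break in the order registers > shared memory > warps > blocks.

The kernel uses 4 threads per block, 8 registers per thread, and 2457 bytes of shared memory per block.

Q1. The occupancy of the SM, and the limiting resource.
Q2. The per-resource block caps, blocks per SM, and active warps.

Answer: occupancy 1/8, limited by blocks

registers: 768 blocks
shared memory: 38 blocks
warps: 64 blocks
blocks: 8 blocks

Answer: 8 blocks, 8 active warps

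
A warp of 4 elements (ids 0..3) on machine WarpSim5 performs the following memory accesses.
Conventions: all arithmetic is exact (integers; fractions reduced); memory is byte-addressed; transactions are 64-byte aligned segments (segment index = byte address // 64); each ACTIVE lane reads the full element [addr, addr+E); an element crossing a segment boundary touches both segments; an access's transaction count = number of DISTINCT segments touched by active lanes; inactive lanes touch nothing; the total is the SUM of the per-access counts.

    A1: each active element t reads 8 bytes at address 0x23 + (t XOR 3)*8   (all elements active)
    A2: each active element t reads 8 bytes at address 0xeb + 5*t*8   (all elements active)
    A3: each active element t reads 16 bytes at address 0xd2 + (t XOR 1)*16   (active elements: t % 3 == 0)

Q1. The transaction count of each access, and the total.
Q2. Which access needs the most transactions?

A1: 2 transactions
A2: 3 transactions
A3: 2 transactions

Answer: 2,3,2; total 7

Answer: A2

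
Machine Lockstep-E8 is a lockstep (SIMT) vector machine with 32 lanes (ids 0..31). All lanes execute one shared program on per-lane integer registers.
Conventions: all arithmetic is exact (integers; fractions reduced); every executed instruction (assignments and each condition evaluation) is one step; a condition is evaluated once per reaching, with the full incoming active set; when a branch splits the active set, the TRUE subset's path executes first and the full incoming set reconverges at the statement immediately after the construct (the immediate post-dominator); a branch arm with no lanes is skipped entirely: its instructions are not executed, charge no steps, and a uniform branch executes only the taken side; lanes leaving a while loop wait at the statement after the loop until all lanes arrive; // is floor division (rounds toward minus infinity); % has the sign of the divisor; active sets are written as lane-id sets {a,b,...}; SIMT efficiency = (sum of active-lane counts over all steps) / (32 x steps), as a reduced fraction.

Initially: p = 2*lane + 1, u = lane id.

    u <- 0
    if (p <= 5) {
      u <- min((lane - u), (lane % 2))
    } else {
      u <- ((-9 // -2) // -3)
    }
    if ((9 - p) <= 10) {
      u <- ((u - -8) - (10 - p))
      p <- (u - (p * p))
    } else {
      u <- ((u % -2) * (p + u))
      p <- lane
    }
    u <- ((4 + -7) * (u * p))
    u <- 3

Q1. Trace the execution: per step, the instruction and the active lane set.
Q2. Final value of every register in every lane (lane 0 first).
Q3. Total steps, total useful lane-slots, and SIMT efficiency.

step 0: u <- 0                       {0,1,2,3,4,5,6,7,8,9,10,11,12,13,14,15,16,17,18,19,20,21,22,23,24,25,26,27,28,29,30,31}
step 1: eval (p <= 5)                {0,1,2,3,4,5,6,7,8,9,10,11,12,13,14,15,16,17,18,19,20,21,22,23,24,25,26,27,28,29,30,31}
step 2: u <- min((lane - u), (lane % 2)) {0,1,2}
step 3: u <- ((-9 // -2) // -3)      {3,4,5,6,7,8,9,10,11,12,13,14,15,16,17,18,19,20,21,22,23,24,25,26,27,28,29,30,31}
step 4: eval ((9 - p) <= 10)         {0,1,2,3,4,5,6,7,8,9,10,11,12,13,14,15,16,17,18,19,20,21,22,23,24,25,26,27,28,29,30,31}
step 5: u <- ((u - -8) - (10 - p))   {0,1,2,3,4,5,6,7,8,9,10,11,12,13,14,15,16,17,18,19,20,21,22,23,24,25,26,27,28,29,30,31}
step 6: p <- (u - (p * p))           {0,1,2,3,4,5,6,7,8,9,10,11,12,13,14,15,16,17,18,19,20,21,22,23,24,25,26,27,28,29,30,31}
step 7: u <- ((4 + -7) * (u * p))    {0,1,2,3,4,5,6,7,8,9,10,11,12,13,14,15,16,17,18,19,20,21,22,23,24,25,26,27,28,29,30,31}
step 8: u <- 3                       {0,1,2,3,4,5,6,7,8,9,10,11,12,13,14,15,16,17,18,19,20,21,22,23,24,25,26,27,28,29,30,31}

Answer: 9 steps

p: -2,-7,-22,-46,-76,-114,-160,-214,-276,-346,-424,-510,-604,-706,-816,-934,-1060,-1194,-1336,-1486,-1644,-1810,-1984,-2166,-2356,-2554,-2760,-2974,-3196,-3426,-3664,-3910
u: 3,3,3,3,3,3,3,3,3,3,3,3,3,3,3,3,3,3,3,3,3,3,3,3,3,3,3,3,3,3,3,3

steps = 9; useful = 256; efficiency = 256/288 = 8/9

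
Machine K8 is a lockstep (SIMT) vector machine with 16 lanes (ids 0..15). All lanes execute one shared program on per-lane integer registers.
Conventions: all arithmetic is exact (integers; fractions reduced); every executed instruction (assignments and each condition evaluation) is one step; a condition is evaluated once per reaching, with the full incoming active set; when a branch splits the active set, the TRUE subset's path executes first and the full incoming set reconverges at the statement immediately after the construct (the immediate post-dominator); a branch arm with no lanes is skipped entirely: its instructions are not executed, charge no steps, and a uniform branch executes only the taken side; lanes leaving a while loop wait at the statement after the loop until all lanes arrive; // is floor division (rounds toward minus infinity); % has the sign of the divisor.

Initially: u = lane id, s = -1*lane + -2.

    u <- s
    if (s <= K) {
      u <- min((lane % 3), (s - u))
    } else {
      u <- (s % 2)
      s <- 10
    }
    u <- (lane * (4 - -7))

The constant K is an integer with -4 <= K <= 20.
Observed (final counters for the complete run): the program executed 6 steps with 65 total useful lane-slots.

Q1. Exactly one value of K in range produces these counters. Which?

Answer: K = -3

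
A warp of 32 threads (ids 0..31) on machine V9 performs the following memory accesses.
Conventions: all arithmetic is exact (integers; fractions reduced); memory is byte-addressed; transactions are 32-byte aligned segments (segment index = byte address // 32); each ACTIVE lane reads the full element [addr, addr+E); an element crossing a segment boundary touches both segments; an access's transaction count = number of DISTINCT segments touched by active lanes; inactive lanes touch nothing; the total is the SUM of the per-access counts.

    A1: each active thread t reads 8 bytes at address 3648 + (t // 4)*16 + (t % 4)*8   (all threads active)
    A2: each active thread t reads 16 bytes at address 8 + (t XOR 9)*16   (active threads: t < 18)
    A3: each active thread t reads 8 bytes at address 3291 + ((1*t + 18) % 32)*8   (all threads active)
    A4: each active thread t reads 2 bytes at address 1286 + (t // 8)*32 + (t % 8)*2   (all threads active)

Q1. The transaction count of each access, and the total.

A1: 5 transactions
A2: 11 transactions
A3: 9 transactions
A4: 4 transactions

Answer: 5,11,9,4; total 29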